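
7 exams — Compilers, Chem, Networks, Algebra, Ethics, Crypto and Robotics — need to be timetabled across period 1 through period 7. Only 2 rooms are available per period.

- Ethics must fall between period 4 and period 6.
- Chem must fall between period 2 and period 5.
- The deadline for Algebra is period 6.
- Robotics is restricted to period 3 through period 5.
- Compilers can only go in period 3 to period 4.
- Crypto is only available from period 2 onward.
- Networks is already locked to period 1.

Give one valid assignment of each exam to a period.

Compilers=period 3, Networks=period 1, Ethics=period 4, Crypto=period 2, Robotics=period 3, Algebra=period 1, Chem=period 2

Checking: Robotics=period 3 in [period 3,period 5]; Chem=period 2 in [period 2,period 5]; Ethics=period 4 in [period 4,period 6]; Networks=period 1 in [period 1,period 1]; Algebra=period 1 in [period 1,period 6]; Crypto=period 2 in [period 2,period 7]; Compilers=period 3 in [period 3,period 4]; max 2 per period (cap 2).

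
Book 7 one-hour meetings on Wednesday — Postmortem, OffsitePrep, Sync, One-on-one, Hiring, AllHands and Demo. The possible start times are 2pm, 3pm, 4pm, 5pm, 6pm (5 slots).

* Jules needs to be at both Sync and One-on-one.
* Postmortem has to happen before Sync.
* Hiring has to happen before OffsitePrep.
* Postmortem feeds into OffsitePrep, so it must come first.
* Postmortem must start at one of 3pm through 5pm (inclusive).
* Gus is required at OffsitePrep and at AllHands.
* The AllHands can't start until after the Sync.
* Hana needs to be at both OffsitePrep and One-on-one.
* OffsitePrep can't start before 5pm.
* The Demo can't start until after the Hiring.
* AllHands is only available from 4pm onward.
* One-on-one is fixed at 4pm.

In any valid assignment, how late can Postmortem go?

Postmortem is available from 3pm; Postmortem's own window allows nothing later than 5pm; downstream work caps Postmortem at 4pm.
Postmortem at 4pm is achievable: One-on-one=4pm; Postmortem=4pm; AllHands=6pm; Hiring=2pm; OffsitePrep=5pm; Sync=5pm; Demo=3pm.

4pm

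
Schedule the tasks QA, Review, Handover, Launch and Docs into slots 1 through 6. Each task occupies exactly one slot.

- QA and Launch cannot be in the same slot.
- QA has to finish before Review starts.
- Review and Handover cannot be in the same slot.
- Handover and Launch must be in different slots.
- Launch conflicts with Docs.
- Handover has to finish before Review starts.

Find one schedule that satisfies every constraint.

QA=1, Launch=2, Handover=1, Docs=1, Review=2

Checking: QA(1) before Review(2); Handover(1) before Review(2); Review(2) != Handover(1); QA(1) != Launch(2); Launch(2) != Docs(1); Handover(1) != Launch(2).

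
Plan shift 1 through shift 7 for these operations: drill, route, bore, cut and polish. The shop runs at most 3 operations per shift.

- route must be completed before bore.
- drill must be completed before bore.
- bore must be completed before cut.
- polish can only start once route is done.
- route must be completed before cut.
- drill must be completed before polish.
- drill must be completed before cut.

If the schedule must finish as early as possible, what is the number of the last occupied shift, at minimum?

shift 3

The precedence chain requires at least 3 distinct shifts.
With at most 3 per shift and 5 operations, at least 2 shifts are needed.
3 works (last occupied shift: shift 3): for example drill=shift 1, bore=shift 2, cut=shift 3, polish=shift 2, route=shift 1.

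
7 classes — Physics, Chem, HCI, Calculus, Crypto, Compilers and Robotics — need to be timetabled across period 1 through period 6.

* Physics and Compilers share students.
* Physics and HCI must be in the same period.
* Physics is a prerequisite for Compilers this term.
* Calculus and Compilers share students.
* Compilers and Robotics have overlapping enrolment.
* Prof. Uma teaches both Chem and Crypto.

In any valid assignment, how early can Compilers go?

Precedence pushes Compilers to at least period 2.
Compilers at period 2 is achievable: Crypto=period 2, Robotics=period 1, Calculus=period 1, HCI=period 1, Physics=period 1, Compilers=period 2, Chem=period 1.

period 2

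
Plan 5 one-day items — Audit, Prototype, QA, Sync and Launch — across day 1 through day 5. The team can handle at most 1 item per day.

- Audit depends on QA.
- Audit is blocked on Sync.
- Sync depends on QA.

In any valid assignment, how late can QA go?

Downstream work caps QA at day 3.
QA at day 3 is achievable: Launch in day 2, Sync in day 4, Audit in day 5, QA in day 3, Prototype in day 1.

day 3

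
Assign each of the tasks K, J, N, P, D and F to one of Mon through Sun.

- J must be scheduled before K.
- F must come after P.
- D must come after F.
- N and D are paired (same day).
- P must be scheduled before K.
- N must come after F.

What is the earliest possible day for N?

Wed

Precedence pushes N to at least Wed.
N at Wed is achievable: J=Mon; N=Wed; K=Tue; P=Mon; F=Tue; D=Wed.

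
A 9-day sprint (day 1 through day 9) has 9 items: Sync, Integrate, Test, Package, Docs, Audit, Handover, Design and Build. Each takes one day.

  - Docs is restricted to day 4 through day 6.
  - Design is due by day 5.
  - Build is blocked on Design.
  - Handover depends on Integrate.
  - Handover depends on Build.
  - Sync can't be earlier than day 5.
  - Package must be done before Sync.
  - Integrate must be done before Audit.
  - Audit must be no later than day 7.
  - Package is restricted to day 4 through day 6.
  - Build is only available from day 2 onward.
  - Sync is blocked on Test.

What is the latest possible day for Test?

Downstream work caps Test at day 8.
Test at day 8 is achievable: Package in day 4, Docs in day 4, Audit in day 2, Test in day 8, Sync in day 9, Build in day 2, Integrate in day 1, Handover in day 3, Design in day 1.

day 8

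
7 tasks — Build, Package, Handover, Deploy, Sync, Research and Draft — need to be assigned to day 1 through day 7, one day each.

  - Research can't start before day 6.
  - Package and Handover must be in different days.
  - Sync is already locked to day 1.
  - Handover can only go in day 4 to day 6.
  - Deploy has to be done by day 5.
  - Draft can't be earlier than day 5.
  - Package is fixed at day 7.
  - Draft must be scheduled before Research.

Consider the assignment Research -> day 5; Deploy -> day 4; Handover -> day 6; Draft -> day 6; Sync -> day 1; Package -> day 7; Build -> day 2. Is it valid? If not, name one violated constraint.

Invalid. Draft must be scheduled before Research.

Sync is already locked to day 1 — holds.
Deploy has to be done by day 5 — holds.
Draft must be scheduled before Research — violated.
Research can't start before day 6 — violated.
Package is fixed at day 7 — holds.
Draft can't be earlier than day 5 — holds.
Package and Handover must be in different days — holds.
Handover can only go in day 4 to day 6 — holds.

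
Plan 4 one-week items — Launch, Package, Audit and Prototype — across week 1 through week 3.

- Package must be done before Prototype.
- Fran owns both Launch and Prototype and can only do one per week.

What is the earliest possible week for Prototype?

Precedence pushes Prototype to at least week 2.
Prototype at week 2 is achievable: Package -> week 1, Launch -> week 1, Prototype -> week 2, Audit -> week 1.

week 2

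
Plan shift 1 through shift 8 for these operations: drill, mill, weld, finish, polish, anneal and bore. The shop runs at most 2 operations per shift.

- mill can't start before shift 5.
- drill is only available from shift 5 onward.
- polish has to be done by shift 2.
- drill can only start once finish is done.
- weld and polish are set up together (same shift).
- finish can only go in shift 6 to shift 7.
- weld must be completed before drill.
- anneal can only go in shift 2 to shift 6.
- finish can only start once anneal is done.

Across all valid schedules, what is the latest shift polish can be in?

shift 2

Polish's own window allows nothing later than shift 2.
polish at shift 2 is achievable: finish in shift 6; anneal in shift 3; weld in shift 2; bore in shift 1; mill in shift 5; polish in shift 2; drill in shift 7.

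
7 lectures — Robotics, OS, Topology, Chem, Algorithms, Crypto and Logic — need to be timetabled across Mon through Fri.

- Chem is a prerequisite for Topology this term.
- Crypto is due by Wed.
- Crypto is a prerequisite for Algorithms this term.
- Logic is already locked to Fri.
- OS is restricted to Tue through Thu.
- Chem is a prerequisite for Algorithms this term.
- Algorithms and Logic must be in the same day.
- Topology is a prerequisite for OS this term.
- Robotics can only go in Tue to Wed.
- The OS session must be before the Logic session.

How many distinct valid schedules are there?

24

Splitting on Robotics: it can be Tue (12), Wed (12). Listing each branch's schedules as (OS, Topology, Chem, Algorithms, Crypto, Logic):
Robotics=Tue: (Wed,Tue,Mon,Fri,Mon,Fri) (Wed,Tue,Mon,Fri,Tue,Fri) (Wed,Tue,Mon,Fri,Wed,Fri) (Thu,Tue,Mon,Fri,Mon,Fri) (Thu,Tue,Mon,Fri,Tue,Fri) (Thu,Tue,Mon,Fri,Wed,Fri) (Thu,Wed,Mon,Fri,Mon,Fri) (Thu,Wed,Mon,Fri,Tue,Fri) (Thu,Wed,Mon,Fri,Wed,Fri) (Thu,Wed,Tue,Fri,Mon,Fri) (Thu,Wed,Tue,Fri,Tue,Fri) (Thu,Wed,Tue,Fri,Wed,Fri) — 12.
Robotics=Wed: (Wed,Tue,Mon,Fri,Mon,Fri) (Wed,Tue,Mon,Fri,Tue,Fri) (Wed,Tue,Mon,Fri,Wed,Fri) (Thu,Tue,Mon,Fri,Mon,Fri) (Thu,Tue,Mon,Fri,Tue,Fri) (Thu,Tue,Mon,Fri,Wed,Fri) (Thu,Wed,Mon,Fri,Mon,Fri) (Thu,Wed,Mon,Fri,Tue,Fri) (Thu,Wed,Mon,Fri,Wed,Fri) (Thu,Wed,Tue,Fri,Mon,Fri) (Thu,Wed,Tue,Fri,Tue,Fri) (Thu,Wed,Tue,Fri,Wed,Fri) — 12.
Summing: 12 + 12 = 24.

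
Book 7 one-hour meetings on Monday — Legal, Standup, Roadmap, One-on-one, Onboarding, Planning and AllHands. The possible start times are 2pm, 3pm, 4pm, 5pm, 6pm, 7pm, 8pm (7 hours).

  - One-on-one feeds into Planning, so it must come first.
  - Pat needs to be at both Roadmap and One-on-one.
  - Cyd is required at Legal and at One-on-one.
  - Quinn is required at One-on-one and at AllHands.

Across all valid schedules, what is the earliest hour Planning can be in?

3pm

Precedence pushes Planning to at least 3pm.
Planning at 3pm is achievable: Roadmap=3pm; Legal=3pm; Planning=3pm; AllHands=3pm; Standup=2pm; One-on-one=2pm; Onboarding=2pm.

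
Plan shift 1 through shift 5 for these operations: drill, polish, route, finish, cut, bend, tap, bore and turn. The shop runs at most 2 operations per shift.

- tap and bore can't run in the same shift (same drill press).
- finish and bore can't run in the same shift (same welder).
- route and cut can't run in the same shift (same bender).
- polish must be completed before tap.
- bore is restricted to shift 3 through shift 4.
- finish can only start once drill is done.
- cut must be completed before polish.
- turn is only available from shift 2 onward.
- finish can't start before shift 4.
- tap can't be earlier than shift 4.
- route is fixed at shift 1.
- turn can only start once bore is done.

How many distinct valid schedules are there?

Splitting on drill: it can be shift 1 (18), shift 2 (20), shift 3 (4), shift 4 (4). Listing each branch's schedules as (polish, route, finish, cut, bend, tap, bore, turn) by shift number:
drill=shift 1: (3,1,4,2,2,4,3,5) (3,1,4,2,2,5,3,4) (3,1,4,2,2,5,3,5) (3,1,4,2,4,5,3,5) (3,1,4,2,5,4,3,5) (3,1,4,2,5,5,3,4) (3,1,5,2,2,4,3,4) (3,1,5,2,2,4,3,5) (3,1,5,2,2,5,3,4) (3,1,5,2,4,4,3,5) (3,1,5,2,4,5,3,4) (3,1,5,2,5,4,3,4) (4,1,4,2,2,5,3,5) (4,1,4,2,3,5,3,5) (4,1,4,3,2,5,3,5) (4,1,5,2,2,5,3,4) (4,1,5,2,3,5,3,4) (4,1,5,3,2,5,3,4) — 18.
drill=shift 2: (3,1,4,2,1,4,3,5) (3,1,4,2,1,5,3,4) (3,1,4,2,1,5,3,5) (3,1,4,2,4,5,3,5) (3,1,4,2,5,4,3,5) (3,1,4,2,5,5,3,4) (3,1,5,2,1,4,3,4) (3,1,5,2,1,4,3,5) (3,1,5,2,1,5,3,4) (3,1,5,2,4,4,3,5) (3,1,5,2,4,5,3,4) (3,1,5,2,5,4,3,4) (4,1,4,2,1,5,3,5) (4,1,4,2,3,5,3,5) (4,1,4,3,1,5,3,5) (4,1,4,3,2,5,3,5) (4,1,5,2,1,5,3,4) (4,1,5,2,3,5,3,4) (4,1,5,3,1,5,3,4) (4,1,5,3,2,5,3,4) — 20.
drill=shift 3: (4,1,4,2,1,5,3,5) (4,1,4,2,2,5,3,5) (4,1,5,2,1,5,3,4) (4,1,5,2,2,5,3,4) — 4.
drill=shift 4: (3,1,5,2,1,4,3,5) (3,1,5,2,1,5,3,4) (3,1,5,2,2,4,3,5) (3,1,5,2,2,5,3,4) — 4.
Summing: 18 + 20 + 4 + 4 = 46.

46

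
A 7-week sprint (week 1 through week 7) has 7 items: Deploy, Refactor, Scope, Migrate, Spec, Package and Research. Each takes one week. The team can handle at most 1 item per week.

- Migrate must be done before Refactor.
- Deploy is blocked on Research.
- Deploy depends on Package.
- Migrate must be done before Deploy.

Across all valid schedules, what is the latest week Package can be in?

Downstream work caps Package at week 6.
Package at week 6 is achievable: Research=week 3; Deploy=week 7; Migrate=week 1; Package=week 6; Scope=week 4; Refactor=week 2; Spec=week 5.

week 6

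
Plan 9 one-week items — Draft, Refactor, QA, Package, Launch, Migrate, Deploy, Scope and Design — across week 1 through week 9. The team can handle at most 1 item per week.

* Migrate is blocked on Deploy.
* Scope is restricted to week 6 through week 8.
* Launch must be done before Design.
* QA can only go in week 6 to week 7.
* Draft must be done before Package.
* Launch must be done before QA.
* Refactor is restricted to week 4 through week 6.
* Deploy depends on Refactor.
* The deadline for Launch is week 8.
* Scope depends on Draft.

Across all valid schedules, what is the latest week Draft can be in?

Downstream work caps Draft at week 7.
Draft at week 3 is achievable: Scope in week 7, Migrate in week 9, QA in week 6, Deploy in week 5, Launch in week 1, Draft in week 3, Refactor in week 4, Package in week 8, Design in week 2.
Nothing later works — the capacity limit rule out every week after week 3.

week 3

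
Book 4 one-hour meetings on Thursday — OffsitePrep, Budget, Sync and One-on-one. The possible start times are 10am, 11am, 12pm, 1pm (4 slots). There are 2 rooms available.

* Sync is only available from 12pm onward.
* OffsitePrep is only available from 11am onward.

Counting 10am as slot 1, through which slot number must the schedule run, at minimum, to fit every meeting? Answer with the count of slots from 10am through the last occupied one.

With at most 2 per slot and 4 meetings, at least 2 slots are needed.
Sync can't be placed before 12pm — that is slot 3 counting from 10am — so the schedule must run through at least 3 slots.
3 works (last occupied slot: 12pm): for example Budget -> 10am, OffsitePrep -> 11am, One-on-one -> 10am, Sync -> 12pm.

3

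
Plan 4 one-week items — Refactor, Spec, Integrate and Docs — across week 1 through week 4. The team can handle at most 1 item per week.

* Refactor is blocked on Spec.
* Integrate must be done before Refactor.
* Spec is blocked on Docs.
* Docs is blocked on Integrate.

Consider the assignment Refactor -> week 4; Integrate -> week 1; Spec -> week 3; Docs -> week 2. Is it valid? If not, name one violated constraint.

Yes, all constraints hold

Integrate must be done before Refactor — holds.
Spec is blocked on Docs — holds.
Docs is blocked on Integrate — holds.
Refactor is blocked on Spec — holds.
The team can handle at most 1 item per week — holds.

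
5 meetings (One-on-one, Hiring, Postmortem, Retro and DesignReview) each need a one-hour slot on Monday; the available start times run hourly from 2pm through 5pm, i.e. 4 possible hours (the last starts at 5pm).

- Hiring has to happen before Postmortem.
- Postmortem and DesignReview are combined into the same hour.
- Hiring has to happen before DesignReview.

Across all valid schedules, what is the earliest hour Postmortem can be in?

Precedence pushes Postmortem to at least 3pm.
Postmortem at 3pm is achievable: One-on-one in 2pm, DesignReview in 3pm, Hiring in 2pm, Postmortem in 3pm, Retro in 2pm.

3pm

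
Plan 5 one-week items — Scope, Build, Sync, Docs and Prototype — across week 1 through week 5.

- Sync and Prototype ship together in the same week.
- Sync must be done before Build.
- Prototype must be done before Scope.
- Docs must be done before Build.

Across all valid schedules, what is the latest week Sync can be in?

Downstream work caps Sync at week 4.
Sync at week 4 is achievable: Prototype=week 4; Build=week 5; Sync=week 4; Docs=week 1; Scope=week 5.

week 4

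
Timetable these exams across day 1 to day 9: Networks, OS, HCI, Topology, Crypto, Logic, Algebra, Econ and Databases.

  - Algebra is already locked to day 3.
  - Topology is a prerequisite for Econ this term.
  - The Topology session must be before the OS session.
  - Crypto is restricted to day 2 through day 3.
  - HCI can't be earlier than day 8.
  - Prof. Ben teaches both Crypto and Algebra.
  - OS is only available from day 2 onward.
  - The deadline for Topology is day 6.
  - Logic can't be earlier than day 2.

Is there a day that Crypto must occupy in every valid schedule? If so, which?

Crypto's window is day 2–day 3.
Algebra is fixed at day 3, and Crypto can't share a day with Algebra.
So Crypto must be day 2.

day 2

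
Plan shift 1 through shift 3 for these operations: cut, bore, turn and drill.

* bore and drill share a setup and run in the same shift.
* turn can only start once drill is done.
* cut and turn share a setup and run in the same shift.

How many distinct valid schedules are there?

Enumerating: turn -> shift 2, bore -> shift 1, cut -> shift 2, drill -> shift 1 | cut in shift 3, drill in shift 1, turn in shift 3, bore in shift 1 | turn -> shift 3; cut -> shift 3; drill -> shift 2; bore -> shift 2.

3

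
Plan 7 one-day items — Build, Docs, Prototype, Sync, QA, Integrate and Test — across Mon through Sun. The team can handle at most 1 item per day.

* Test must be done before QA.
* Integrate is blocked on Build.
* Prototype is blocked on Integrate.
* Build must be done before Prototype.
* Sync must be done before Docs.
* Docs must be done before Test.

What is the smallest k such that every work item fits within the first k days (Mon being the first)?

7 days

The precedence chain requires at least 4 distinct days.
With at most 1 per day and 7 work items, at least 7 days are needed.
7 works (last occupied day: Sun): for example Sync -> Tue; Test -> Sat; Prototype -> Fri; Build -> Mon; Docs -> Wed; Integrate -> Thu; QA -> Sun.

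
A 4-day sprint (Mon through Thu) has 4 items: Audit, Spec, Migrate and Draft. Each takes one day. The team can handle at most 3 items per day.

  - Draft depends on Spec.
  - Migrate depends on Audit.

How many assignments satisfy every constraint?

36

Splitting on Audit: it can be Mon (18), Tue (12), Wed (6). Listing each branch's schedules as (Spec, Migrate, Draft):
Audit=Mon: (Mon,Tue,Tue) (Mon,Tue,Wed) (Mon,Tue,Thu) (Mon,Wed,Tue) (Mon,Wed,Wed) (Mon,Wed,Thu) (Mon,Thu,Tue) (Mon,Thu,Wed) (Mon,Thu,Thu) (Tue,Tue,Wed) (Tue,Tue,Thu) (Tue,Wed,Wed) (Tue,Wed,Thu) (Tue,Thu,Wed) (Tue,Thu,Thu) (Wed,Tue,Thu) (Wed,Wed,Thu) (Wed,Thu,Thu) — 18.
Audit=Tue: (Mon,Wed,Tue) (Mon,Wed,Wed) (Mon,Wed,Thu) (Mon,Thu,Tue) (Mon,Thu,Wed) (Mon,Thu,Thu) (Tue,Wed,Wed) (Tue,Wed,Thu) (Tue,Thu,Wed) (Tue,Thu,Thu) (Wed,Wed,Thu) (Wed,Thu,Thu) — 12.
Audit=Wed: (Mon,Thu,Tue) (Mon,Thu,Wed) (Mon,Thu,Thu) (Tue,Thu,Wed) (Tue,Thu,Thu) (Wed,Thu,Thu) — 6.
Summing: 18 + 12 + 6 = 36.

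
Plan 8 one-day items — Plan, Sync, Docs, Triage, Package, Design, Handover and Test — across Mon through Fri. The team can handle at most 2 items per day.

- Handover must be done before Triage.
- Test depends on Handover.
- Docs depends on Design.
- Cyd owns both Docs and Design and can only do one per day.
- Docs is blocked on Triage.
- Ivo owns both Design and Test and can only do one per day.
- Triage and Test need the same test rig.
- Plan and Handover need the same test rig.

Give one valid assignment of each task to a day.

Sync in Thu; Handover in Mon; Test in Wed; Triage in Tue; Plan in Tue; Docs in Wed; Design in Mon; Package in Thu

Checking: Handover(Mon) before Test(Wed); Triage(Tue) before Docs(Wed); Handover(Mon) before Triage(Tue); Design(Mon) before Docs(Wed); Design(Mon) != Test(Wed); Plan(Tue) != Handover(Mon); Docs(Wed) != Design(Mon); Triage(Tue) != Test(Wed); max 2 per day (cap 2).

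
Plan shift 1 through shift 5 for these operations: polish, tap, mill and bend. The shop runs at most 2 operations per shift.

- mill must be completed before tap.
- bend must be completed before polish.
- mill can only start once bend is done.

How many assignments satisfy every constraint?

Splitting on polish: it can be shift 2 (6), shift 3 (9), shift 4 (10), shift 5 (10). Listing each branch's schedules as (tap, mill, bend) by shift number:
polish=shift 2: (3,2,1) (4,2,1) (4,3,1) (5,2,1) (5,3,1) (5,4,1) — 6.
polish=shift 3: (3,2,1) (4,2,1) (4,3,1) (4,3,2) (5,2,1) (5,3,1) (5,3,2) (5,4,1) (5,4,2) — 9.
polish=shift 4: (3,2,1) (4,2,1) (4,3,1) (4,3,2) (5,2,1) (5,3,1) (5,3,2) (5,4,1) (5,4,2) (5,4,3) — 10.
polish=shift 5: (3,2,1) (4,2,1) (4,3,1) (4,3,2) (5,2,1) (5,3,1) (5,3,2) (5,4,1) (5,4,2) (5,4,3) — 10.
Summing: 6 + 9 + 10 + 10 = 35.

35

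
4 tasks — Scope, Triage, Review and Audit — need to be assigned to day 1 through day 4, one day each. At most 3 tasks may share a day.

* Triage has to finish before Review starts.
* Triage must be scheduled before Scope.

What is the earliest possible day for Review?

day 2

Precedence pushes Review to at least day 2.
Review at day 2 is achievable: Review=day 2, Scope=day 2, Audit=day 1, Triage=day 1.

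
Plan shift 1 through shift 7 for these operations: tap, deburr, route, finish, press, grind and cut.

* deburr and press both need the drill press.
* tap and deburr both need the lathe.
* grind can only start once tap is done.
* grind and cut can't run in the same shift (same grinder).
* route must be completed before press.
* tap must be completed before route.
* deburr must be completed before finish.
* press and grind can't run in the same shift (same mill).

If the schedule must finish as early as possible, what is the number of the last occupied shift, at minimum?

The precedence chain requires at least 3 distinct shifts.
3 works (last occupied shift: shift 3): for example cut -> shift 1, tap -> shift 1, deburr -> shift 2, press -> shift 3, route -> shift 2, finish -> shift 3, grind -> shift 2.

3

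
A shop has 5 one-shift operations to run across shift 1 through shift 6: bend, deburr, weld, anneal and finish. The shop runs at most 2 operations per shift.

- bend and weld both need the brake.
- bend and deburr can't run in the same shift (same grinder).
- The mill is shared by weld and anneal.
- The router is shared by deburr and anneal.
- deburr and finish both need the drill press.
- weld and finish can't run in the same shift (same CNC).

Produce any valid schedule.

weld in shift 2; finish in shift 3; anneal in shift 1; deburr in shift 2; bend in shift 1

Checking: bend(shift 1) != deburr(shift 2); deburr(shift 2) != finish(shift 3); deburr(shift 2) != anneal(shift 1); bend(shift 1) != weld(shift 2); weld(shift 2) != finish(shift 3); weld(shift 2) != anneal(shift 1); max 2 per shift (cap 2).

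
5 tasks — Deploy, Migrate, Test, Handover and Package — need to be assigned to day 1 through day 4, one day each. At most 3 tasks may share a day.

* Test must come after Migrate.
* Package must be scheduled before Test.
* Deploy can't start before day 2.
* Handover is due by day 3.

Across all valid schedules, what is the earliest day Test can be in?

day 2

Precedence pushes Test to at least day 2.
Test at day 2 is achievable: Migrate -> day 1, Handover -> day 1, Deploy -> day 2, Package -> day 1, Test -> day 2.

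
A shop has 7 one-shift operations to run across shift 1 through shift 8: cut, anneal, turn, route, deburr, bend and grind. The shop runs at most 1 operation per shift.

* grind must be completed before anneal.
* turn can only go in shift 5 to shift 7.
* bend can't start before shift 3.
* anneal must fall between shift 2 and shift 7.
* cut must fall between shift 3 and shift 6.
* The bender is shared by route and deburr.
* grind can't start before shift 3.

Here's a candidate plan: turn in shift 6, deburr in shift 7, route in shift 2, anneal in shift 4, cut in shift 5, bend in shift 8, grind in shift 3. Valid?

Yes

turn can only go in shift 5 to shift 7 — holds.
cut must fall between shift 3 and shift 6 — holds.
anneal must fall between shift 2 and shift 7 — holds.
The shop runs at most 1 operation per shift — holds.
The bender is shared by route and deburr — holds.
grind must be completed before anneal — holds.
grind can't start before shift 3 — holds.
bend can't start before shift 3 — holds.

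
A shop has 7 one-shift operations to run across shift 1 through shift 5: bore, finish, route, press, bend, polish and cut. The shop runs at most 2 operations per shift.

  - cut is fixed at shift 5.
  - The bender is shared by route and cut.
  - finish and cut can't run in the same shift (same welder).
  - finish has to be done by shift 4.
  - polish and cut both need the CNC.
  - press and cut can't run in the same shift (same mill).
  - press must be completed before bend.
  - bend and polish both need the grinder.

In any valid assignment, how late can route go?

shift 4

route at shift 4 is achievable: bend -> shift 2; polish -> shift 3; cut -> shift 5; route -> shift 4; press -> shift 1; finish -> shift 1; bore -> shift 2.
Nothing later works — the conflict and capacity constraints rule out every shift after shift 4.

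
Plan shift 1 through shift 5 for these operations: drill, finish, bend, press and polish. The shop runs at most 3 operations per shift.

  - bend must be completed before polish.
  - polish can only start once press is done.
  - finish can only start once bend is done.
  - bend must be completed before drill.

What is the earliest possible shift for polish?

shift 2

Precedence pushes polish to at least shift 2.
polish at shift 2 is achievable: polish in shift 2, drill in shift 2, bend in shift 1, press in shift 1, finish in shift 2.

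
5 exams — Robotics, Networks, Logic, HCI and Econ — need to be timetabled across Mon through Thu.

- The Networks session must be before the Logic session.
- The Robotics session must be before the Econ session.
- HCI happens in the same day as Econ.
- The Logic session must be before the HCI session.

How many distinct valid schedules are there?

11

Splitting on Robotics: it can be Mon (4), Tue (4), Wed (3). Listing each branch's schedules as (Networks, Logic, HCI, Econ):
Robotics=Mon: (Mon,Tue,Wed,Wed) (Mon,Tue,Thu,Thu) (Mon,Wed,Thu,Thu) (Tue,Wed,Thu,Thu) — 4.
Robotics=Tue: (Mon,Tue,Wed,Wed) (Mon,Tue,Thu,Thu) (Mon,Wed,Thu,Thu) (Tue,Wed,Thu,Thu) — 4.
Robotics=Wed: (Mon,Tue,Thu,Thu) (Mon,Wed,Thu,Thu) (Tue,Wed,Thu,Thu) — 3.
Summing: 4 + 4 + 3 = 11.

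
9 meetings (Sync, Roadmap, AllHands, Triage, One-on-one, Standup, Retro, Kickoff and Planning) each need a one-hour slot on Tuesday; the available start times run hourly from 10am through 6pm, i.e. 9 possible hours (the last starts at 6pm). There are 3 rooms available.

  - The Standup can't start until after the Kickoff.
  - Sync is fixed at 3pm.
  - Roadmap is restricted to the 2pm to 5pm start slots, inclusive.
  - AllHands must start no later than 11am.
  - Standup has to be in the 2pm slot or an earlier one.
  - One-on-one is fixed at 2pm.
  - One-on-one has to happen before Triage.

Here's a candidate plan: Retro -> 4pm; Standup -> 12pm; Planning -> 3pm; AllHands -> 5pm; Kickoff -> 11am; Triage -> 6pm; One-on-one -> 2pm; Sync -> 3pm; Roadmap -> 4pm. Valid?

No. AllHands must start no later than 11am is not satisfied.

One-on-one is fixed at 2pm — holds.
One-on-one has to happen before Triage — holds.
There are 3 rooms available — holds.
AllHands must start no later than 11am — violated.
Standup has to be in the 2pm slot or an earlier one — holds.
Sync is fixed at 3pm — holds.
Roadmap is restricted to the 2pm to 5pm start slots, inclusive — holds.
The Standup can't start until after the Kickoff — holds.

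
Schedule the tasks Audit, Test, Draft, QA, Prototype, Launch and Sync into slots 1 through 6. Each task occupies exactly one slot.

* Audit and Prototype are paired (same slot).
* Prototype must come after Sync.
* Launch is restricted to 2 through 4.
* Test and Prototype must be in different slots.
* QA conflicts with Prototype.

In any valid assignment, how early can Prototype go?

Precedence pushes Prototype to at least 2.
Prototype at 2 is achievable: Launch in 2; Sync in 1; Audit in 2; QA in 1; Draft in 1; Test in 1; Prototype in 2.

2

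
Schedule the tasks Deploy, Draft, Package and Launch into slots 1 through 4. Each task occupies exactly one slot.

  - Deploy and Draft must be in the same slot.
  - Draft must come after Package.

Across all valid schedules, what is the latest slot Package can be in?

3

Downstream work caps Package at 3.
Package at 3 is achievable: Package -> 3, Draft -> 4, Deploy -> 4, Launch -> 1.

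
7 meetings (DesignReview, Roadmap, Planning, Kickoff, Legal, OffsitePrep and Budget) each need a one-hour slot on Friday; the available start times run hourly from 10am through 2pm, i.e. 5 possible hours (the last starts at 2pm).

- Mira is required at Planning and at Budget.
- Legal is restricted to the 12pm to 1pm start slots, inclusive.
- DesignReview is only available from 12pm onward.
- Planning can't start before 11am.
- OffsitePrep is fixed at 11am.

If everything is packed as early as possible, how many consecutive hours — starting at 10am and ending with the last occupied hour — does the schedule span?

DesignReview can't be placed before 12pm — that is hour 3 counting from 10am — so the schedule must run through at least 3 hours.
3 works (last occupied hour: 12pm): for example OffsitePrep -> 11am; DesignReview -> 12pm; Kickoff -> 10am; Planning -> 11am; Roadmap -> 10am; Legal -> 12pm; Budget -> 10am.

3 hours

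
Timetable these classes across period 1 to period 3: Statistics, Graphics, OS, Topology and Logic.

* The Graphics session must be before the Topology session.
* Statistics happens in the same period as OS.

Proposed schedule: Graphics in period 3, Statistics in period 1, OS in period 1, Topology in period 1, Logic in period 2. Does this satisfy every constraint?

No. The Graphics session must be before the Topology session is not satisfied.

The Graphics session must be before the Topology session — violated.
Statistics happens in the same period as OS — holds.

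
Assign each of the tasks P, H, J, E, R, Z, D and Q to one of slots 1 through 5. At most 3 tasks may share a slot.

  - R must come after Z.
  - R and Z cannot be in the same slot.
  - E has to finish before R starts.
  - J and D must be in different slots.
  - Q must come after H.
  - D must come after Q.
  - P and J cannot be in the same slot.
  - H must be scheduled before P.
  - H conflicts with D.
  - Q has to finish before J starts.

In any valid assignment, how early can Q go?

Precedence pushes Q to at least 2; downstream work caps Q at 4.
Q at 2 is achievable: E in 1; J in 3; Q in 2; D in 4; H in 1; R in 2; Z in 1; P in 2.

2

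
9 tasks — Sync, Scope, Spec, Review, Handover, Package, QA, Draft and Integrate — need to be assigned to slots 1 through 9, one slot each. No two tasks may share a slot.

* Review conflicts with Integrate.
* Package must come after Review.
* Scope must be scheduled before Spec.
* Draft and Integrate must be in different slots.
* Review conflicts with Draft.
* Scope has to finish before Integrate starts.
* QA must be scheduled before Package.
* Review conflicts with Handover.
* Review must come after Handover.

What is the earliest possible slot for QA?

Downstream work caps QA at 8.
QA at 1 is achievable: Package -> 5; Integrate -> 7; QA -> 1; Draft -> 9; Handover -> 3; Scope -> 2; Review -> 4; Spec -> 6; Sync -> 8.

1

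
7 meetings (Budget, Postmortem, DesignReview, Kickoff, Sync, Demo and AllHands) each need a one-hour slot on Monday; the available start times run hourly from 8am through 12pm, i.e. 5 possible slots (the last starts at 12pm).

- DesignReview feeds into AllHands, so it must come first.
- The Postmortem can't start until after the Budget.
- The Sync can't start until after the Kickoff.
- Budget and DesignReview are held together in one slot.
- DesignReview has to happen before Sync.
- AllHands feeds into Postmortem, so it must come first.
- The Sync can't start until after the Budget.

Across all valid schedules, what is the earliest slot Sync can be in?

Precedence pushes Sync to at least 9am.
Sync at 9am is achievable: Kickoff -> 8am; DesignReview -> 8am; Demo -> 8am; Postmortem -> 10am; Sync -> 9am; AllHands -> 9am; Budget -> 8am.

9am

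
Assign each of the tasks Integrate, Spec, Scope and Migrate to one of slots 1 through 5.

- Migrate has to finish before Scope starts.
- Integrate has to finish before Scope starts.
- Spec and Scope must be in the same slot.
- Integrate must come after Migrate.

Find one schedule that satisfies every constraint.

Migrate=1, Spec=3, Integrate=2, Scope=3

Checking: Integrate(2) before Scope(3); Migrate(1) before Integrate(2); Migrate(1) before Scope(3); Spec = Scope = 3.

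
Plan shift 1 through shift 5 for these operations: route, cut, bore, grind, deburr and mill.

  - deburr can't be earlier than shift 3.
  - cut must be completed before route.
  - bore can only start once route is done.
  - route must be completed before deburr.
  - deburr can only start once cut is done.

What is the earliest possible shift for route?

Precedence pushes route to at least shift 2; downstream work caps route at shift 4.
route at shift 2 is achievable: mill=shift 1, deburr=shift 3, cut=shift 1, grind=shift 1, route=shift 2, bore=shift 3.

shift 2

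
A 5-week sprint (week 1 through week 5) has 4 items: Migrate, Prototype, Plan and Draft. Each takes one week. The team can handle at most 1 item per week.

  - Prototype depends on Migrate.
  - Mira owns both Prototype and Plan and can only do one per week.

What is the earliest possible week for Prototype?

Precedence pushes Prototype to at least week 2.
Prototype at week 2 is achievable: Migrate=week 1; Draft=week 4; Plan=week 3; Prototype=week 2.

week 2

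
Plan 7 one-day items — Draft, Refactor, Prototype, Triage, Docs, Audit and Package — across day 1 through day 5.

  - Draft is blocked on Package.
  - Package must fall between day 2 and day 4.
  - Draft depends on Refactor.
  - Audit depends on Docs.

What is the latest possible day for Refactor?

Downstream work caps Refactor at day 4.
Refactor at day 4 is achievable: Draft=day 5, Triage=day 1, Docs=day 1, Package=day 2, Audit=day 2, Prototype=day 1, Refactor=day 4.

day 4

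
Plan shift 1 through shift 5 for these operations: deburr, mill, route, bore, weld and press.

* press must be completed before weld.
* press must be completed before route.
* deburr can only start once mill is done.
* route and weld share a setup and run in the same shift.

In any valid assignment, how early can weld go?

shift 2

Precedence pushes weld to at least shift 2.
weld at shift 2 is achievable: route -> shift 2, mill -> shift 1, press -> shift 1, weld -> shift 2, deburr -> shift 2, bore -> shift 1.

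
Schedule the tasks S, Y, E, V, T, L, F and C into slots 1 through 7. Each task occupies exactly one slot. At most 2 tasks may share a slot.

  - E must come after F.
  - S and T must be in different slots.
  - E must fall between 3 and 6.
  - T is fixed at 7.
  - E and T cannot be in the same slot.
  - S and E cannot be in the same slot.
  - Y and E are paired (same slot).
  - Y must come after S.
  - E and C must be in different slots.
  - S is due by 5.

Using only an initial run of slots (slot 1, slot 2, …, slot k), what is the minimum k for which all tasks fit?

The precedence chain requires at least 2 distinct slots.
With at most 2 per slot and 8 tasks, at least 4 slots are needed.
T can't be placed before 7, so the schedule must run through at least slot 7.
7 works (last occupied slot: 7): for example T in 7, S in 1, V in 2, C in 4, L in 2, F in 1, Y in 3, E in 3.

7 slots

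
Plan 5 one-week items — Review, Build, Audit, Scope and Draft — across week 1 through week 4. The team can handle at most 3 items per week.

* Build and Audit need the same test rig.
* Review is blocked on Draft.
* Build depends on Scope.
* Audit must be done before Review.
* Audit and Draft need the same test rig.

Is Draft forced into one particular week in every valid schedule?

No

Draft can be week 1 (e.g. Build=week 3, Scope=week 1, Audit=week 2, Review=week 3, Draft=week 1) or week 2 (e.g. Build -> week 2, Audit -> week 1, Review -> week 3, Scope -> week 1, Draft -> week 2).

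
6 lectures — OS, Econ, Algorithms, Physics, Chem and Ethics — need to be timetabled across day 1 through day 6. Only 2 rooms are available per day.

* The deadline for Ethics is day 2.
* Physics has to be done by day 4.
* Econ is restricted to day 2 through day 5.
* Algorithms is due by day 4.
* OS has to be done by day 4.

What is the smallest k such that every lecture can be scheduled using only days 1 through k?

With at most 2 per day and 6 lectures, at least 3 days are needed.
Econ can't be placed before day 2, so the schedule must run through at least day 2.
3 works (last occupied day: day 3): for example Physics in day 3; Ethics in day 1; Econ in day 2; Chem in day 3; OS in day 1; Algorithms in day 2.

3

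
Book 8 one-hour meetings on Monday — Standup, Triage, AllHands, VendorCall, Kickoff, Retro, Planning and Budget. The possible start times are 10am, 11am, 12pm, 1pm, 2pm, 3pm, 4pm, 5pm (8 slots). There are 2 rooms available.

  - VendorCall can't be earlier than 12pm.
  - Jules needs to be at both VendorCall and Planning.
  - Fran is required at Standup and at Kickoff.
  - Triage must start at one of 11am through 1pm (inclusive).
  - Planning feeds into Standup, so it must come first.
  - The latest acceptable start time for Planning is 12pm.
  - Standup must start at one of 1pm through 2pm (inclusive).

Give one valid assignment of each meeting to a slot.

Retro=12pm, Standup=1pm, VendorCall=12pm, Triage=11am, AllHands=10am, Budget=1pm, Kickoff=11am, Planning=10am

Checking: Planning(10am) before Standup(1pm); Standup(1pm) != Kickoff(11am); VendorCall(12pm) != Planning(10am); VendorCall=12pm in [12pm,5pm]; Planning=10am in [10am,12pm]; Triage=11am in [11am,1pm]; Standup=1pm in [1pm,2pm]; max 2 per slot (cap 2).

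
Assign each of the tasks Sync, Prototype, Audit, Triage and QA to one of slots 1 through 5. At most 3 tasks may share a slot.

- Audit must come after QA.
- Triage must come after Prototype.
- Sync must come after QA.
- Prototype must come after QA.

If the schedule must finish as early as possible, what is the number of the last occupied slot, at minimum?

3

The precedence chain requires at least 3 distinct slots.
With at most 3 per slot and 5 tasks, at least 2 slots are needed.
3 works (last occupied slot: 3): for example Sync=2; Audit=2; Triage=3; Prototype=2; QA=1.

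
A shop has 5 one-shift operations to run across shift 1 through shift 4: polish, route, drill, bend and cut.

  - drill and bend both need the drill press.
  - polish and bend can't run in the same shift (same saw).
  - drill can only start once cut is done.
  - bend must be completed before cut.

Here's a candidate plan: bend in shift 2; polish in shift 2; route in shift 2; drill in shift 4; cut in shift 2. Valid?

No — it violates: polish and bend can't run in the same shift (same saw)

drill and bend both need the drill press — holds.
polish and bend can't run in the same shift (same saw) — violated.
drill can only start once cut is done — holds.
bend must be completed before cut — violated.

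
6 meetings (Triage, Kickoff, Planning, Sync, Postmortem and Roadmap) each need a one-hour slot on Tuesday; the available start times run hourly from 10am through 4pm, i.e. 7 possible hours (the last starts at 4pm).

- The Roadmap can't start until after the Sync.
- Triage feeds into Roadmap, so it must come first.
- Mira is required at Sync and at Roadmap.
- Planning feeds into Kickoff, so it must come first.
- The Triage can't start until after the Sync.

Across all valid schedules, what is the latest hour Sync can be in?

2pm

Downstream work caps Sync at 2pm.
Sync at 2pm is achievable: Kickoff -> 11am, Postmortem -> 10am, Planning -> 10am, Roadmap -> 4pm, Sync -> 2pm, Triage -> 3pm.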